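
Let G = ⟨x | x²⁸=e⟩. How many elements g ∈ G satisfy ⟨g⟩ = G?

G is cyclic of order 28. An element generates G iff its order is 28, and a cyclic group of order 28 has exactly φ(28) = 12 such elements.

Answer: 12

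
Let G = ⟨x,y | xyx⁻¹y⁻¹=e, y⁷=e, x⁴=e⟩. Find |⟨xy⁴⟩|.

|⟨xy⁴⟩| equals the order of xy⁴. Compute successive powers until reaching e:
  (xy⁴)¹ = xy⁴, (xy⁴)² = x²y, (xy⁴)³ = x³y⁵, (xy⁴)⁴ = y², (xy⁴)⁵ = xy⁶, (xy⁴)⁶ = x²y³, (xy⁴)⁷ = x³, (xy⁴)⁸ = y⁴, (xy⁴)⁹ = xy, (xy⁴)¹⁰ = x²y⁵, (xy⁴)¹¹ = x³y², (xy⁴)¹² = y⁶, (xy⁴)¹³ = xy³, (xy⁴)¹⁴ = x², (xy⁴)¹⁵ = x³y⁴, (xy⁴)¹⁶ = y, (xy⁴)¹⁷ = xy⁵, (xy⁴)¹⁸ = x²y², (xy⁴)¹⁹ = x³y⁶, (xy⁴)²⁰ = y³, (xy⁴)²¹ = x, (xy⁴)²² = x²y⁴, (xy⁴)²³ = x³y, (xy⁴)²⁴ = y⁵, (xy⁴)²⁵ = xy², (xy⁴)²⁶ = x²y⁶, (xy⁴)²⁷ = x³y³, (xy⁴)²⁸ = e.
The smallest positive k with (xy⁴)ᵏ = e is 28, so |⟨xy⁴⟩| = 28.

Answer: 28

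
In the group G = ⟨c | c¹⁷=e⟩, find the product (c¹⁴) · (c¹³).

Compute (c¹⁴) · (c¹³) by multiplying left to right and reducing via the relations at each step:
  (c¹⁴) · c¹³ = c¹⁰

Answer: c¹⁰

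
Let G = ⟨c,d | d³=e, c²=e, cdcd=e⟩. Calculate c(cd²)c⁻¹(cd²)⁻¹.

[c, (cd²)] = c·(cd²)·c⁻¹·(cd²)⁻¹.
  c · (cd²) = d²
  (d²) · c = cd
  (cd) · (cd²) = d

Answer: d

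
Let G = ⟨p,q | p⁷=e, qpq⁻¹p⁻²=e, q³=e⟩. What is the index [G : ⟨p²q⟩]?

First find ord(p²q) by computing successive powers:
  (p²q)¹ = p²q, (p²q)² = p⁶q², (p²q)³ = e.
So |⟨p²q⟩| = ord(p²q) = 3. With |G| = 21, by Lagrange [G : ⟨p²q⟩] = 21/3 = 7.

Answer: 7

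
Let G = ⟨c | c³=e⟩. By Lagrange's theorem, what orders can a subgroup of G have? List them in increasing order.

|G| = 3 = 3. By Lagrange's theorem the order of any subgroup divides 3; the divisors of 3 are 1, 3.

Answer: 1, 3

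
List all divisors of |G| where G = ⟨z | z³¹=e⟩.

|G| = 31 = 31. By Lagrange's theorem the order of any subgroup divides 31; the divisors of 31 are 1, 31.

Answer: 1, 31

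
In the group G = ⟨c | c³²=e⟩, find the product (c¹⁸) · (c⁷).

Compute (c¹⁸) · (c⁷) by multiplying left to right and reducing via the relations at each step:
  (c¹⁸) · c⁷ = c²⁵

Answer: c²⁵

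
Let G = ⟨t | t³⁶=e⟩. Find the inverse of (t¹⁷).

The order of (t¹⁷) is 36 (smallest k with (t¹⁷)ᵏ = e), so (t¹⁷)⁻¹ = (t¹⁷)³⁵ = t¹⁹.
Check: (t¹⁷) · (t¹⁹) → (t¹⁷) · t¹⁹ = e, giving e as required.

Answer: t¹⁹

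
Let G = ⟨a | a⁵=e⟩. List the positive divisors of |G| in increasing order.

|G| = 5 = 5. By Lagrange's theorem the order of any subgroup divides 5; the divisors of 5 are 1, 5.

Answer: 1, 5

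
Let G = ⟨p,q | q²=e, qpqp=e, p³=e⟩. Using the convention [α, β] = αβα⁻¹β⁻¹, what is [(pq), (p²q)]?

[(pq), (p²q)] = (pq)·(p²q)·(pq)⁻¹·(p²q)⁻¹.
  (pq) · (p²q) = p²
  (p²) · (pq) = q
  q · (p²q) = p

Answer: p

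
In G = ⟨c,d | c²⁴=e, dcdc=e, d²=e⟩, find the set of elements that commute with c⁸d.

⟨c⁸d⟩ ⊆ C_G(c⁸d) since powers of c⁸d commute with c⁸d; so |C_G(c⁸d)| ≥ |⟨c⁸d⟩| = 2.
By orbit–stabilizer, |C_G(c⁸d)| = |G| / |conj. class of c⁸d| = 48 / 12 = 4.
The 4 elements commuting with c⁸d are {e, c¹², c⁸d, c²⁰d}.

Answer: {e, c¹², c⁸d, c²⁰d}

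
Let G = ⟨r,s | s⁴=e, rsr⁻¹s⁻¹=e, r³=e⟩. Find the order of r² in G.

Compute successive powers until reaching e:
  (r²)¹ = r², (r²)² = r, (r²)³ = e.
The smallest positive k with (r²)ᵏ = e is 3.

Answer: 3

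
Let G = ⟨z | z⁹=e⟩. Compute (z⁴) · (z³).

Compute (z⁴) · (z³) by multiplying left to right and reducing via the relations at each step:
  (z⁴) · z³ = z⁷

Answer: z⁷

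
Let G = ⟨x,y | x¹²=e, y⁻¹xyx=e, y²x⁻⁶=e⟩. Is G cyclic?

Every cyclic group is abelian. But x·y = xy while y·x = x⁵y⁻¹, so x·y ≠ y·x and G is not abelian. Hence G is not cyclic.

Answer: No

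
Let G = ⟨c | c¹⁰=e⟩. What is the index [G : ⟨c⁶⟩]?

First find ord(c⁶) by computing successive powers:
  (c⁶)¹ = c⁶, (c⁶)² = c², (c⁶)³ = c⁸, (c⁶)⁴ = c⁴, (c⁶)⁵ = e.
So |⟨c⁶⟩| = ord(c⁶) = 5. With |G| = 10, by Lagrange [G : ⟨c⁶⟩] = 10/5 = 2.

Answer: 2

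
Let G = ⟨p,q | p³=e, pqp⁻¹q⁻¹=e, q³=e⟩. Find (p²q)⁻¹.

The order of (p²q) is 3 (smallest k with (p²q)ᵏ = e), so (p²q)⁻¹ = (p²q)² = pq².
Check: (p²q) · (pq²) → (p²q) · p = q;   q · q² = e, giving e as required.

Answer: pq²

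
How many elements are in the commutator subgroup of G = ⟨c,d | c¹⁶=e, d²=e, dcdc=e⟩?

G' = [G, G] is generated by all commutators. The generator-pair commutators are: [c, d] = c².
The subgroup they normally generate is {e, c², c⁴, c⁶, c⁸, c¹⁰, c¹², c¹⁴}, of order 8.
Check: |G/G'| = 32/8 = 4 is the order of the abelianisation.

Answer: 8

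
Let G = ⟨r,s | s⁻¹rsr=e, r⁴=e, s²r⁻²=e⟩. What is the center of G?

An element z ∈ Z(G) iff z commutes with every generator.
For example r² is central: (r²)·r = r³ = r·(r²); (r²)·s = s⁻¹ = s·(r²).
Whereas r ∉ Z(G) since r·s = rs ≠ rs⁻¹ = s·r.
Checking each of the 8 elements this way gives Z(G) = {e, r²}, of order 2.

Answer: {e, r²}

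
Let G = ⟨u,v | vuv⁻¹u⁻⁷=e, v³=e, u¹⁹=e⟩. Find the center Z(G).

An element z ∈ Z(G) iff z commutes with every generator.
For example e is central: e·u = u = u·e; e·v = v = v·e.
Whereas u ∉ Z(G) since u·v = uv ≠ u⁷v = v·u.
Checking each of the 57 elements this way gives Z(G) = {e}, of order 1.

Answer: {e}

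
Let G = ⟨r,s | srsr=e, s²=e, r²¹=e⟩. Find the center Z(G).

An element z ∈ Z(G) iff z commutes with every generator.
For example e is central: e·r = r = r·e; e·s = s = s·e.
Whereas r ∉ Z(G) since r·s = rs ≠ r²⁰s = s·r.
Checking each of the 42 elements this way gives Z(G) = {e}, of order 1.

Answer: {e}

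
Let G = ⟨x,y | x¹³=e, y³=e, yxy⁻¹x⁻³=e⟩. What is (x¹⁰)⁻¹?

The order of (x¹⁰) is 13 (smallest k with (x¹⁰)ᵏ = e), so (x¹⁰)⁻¹ = (x¹⁰)¹² = x³.
Check: (x¹⁰) · (x³) → (x¹⁰) · x³ = e, giving e as required.

Answer: x³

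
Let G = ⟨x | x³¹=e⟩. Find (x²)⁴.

Compute successive powers of (x²), reducing at each step:
  (x²)²: (x²) · x² = x⁴
  (x²)³: (x⁴) · x² = x⁶
  (x²)⁴: (x⁶) · x² = x⁸

Answer: x⁸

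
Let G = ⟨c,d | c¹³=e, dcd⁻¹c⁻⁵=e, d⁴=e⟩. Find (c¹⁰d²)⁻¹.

The order of (c¹⁰d²) is 2 (smallest k with (c¹⁰d²)ᵏ = e), so (c¹⁰d²)⁻¹ = (c¹⁰d²)¹ = c¹⁰d².
Check: (c¹⁰d²) · (c¹⁰d²) → (c¹⁰d²) · c¹⁰ = d²;   (d²) · d² = e, giving e as required.

Answer: c¹⁰d²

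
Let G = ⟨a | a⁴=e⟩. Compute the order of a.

Compute successive powers until reaching e:
  a¹ = a, a² = a², a³ = a³, a⁴ = e.
The smallest positive k with aᵏ = e is 4.

Answer: 4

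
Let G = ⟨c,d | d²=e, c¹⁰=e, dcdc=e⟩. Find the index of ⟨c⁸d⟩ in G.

First find ord(c⁸d) by computing successive powers:
  (c⁸d)¹ = c⁸d, (c⁸d)² = e.
So |⟨c⁸d⟩| = ord(c⁸d) = 2. With |G| = 20, by Lagrange [G : ⟨c⁸d⟩] = 20/2 = 10.

Answer: 10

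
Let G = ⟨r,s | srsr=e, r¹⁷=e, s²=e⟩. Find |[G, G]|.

G' = [G, G] is generated by all commutators. The generator-pair commutators are: [r, s] = r².
The subgroup they normally generate is {e, r, r², r³, r⁴, r⁵, r⁶, r⁷, r⁸, r⁹, r¹⁰, r¹¹, r¹², r¹³, r¹⁴, r¹⁵, r¹⁶}, of order 17.
Check: |G/G'| = 34/17 = 2 is the order of the abelianisation.

Answer: 17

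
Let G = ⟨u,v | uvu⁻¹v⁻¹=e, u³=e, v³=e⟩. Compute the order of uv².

Compute successive powers until reaching e:
  (uv²)¹ = uv², (uv²)² = u²v, (uv²)³ = e.
The smallest positive k with (uv²)ᵏ = e is 3.

Answer: 3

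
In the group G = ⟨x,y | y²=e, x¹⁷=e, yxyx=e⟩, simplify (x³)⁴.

Compute successive powers of (x³), reducing at each step:
  (x³)²: (x³) · x³ = x⁶
  (x³)³: (x⁶) · x³ = x⁹
  (x³)⁴: (x⁹) · x³ = x¹²

Answer: x¹²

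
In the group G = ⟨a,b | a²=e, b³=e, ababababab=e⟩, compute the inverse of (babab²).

The order of (babab²) is 3 (smallest k with (babab²)ᵏ = e), so (babab²)⁻¹ = (babab²)² = bab²ab².
Check: (babab²) · (bab²ab²) → (babab²) · b = baba;   (baba) · a = bab;   (bab) · b² = ba;   (ba) · a = b;   b · b² = e, giving e as required.

Answer: bab²ab²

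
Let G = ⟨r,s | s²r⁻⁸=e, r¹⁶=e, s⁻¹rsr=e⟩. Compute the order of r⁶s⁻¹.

Compute successive powers until reaching e:
  (r⁶s⁻¹)¹ = r⁶s⁻¹, (r⁶s⁻¹)² = r⁸, (r⁶s⁻¹)³ = r⁶s, (r⁶s⁻¹)⁴ = e.
The smallest positive k with (r⁶s⁻¹)ᵏ = e is 4.

Answer: 4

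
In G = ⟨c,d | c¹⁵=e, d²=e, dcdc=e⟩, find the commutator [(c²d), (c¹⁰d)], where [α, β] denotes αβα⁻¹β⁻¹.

[(c²d), (c¹⁰d)] = (c²d)·(c¹⁰d)·(c²d)⁻¹·(c¹⁰d)⁻¹.
  (c²d) · (c¹⁰d) = c⁷
  (c⁷) · (c²d) = c⁹d
  (c⁹d) · (c¹⁰d) = c¹⁴

Answer: c¹⁴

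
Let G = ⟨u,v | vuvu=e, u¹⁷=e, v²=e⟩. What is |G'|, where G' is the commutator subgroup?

G' = [G, G] is generated by all commutators. The generator-pair commutators are: [u, v] = u².
The subgroup they normally generate is {e, u, u², u³, u⁴, u⁵, u⁶, u⁷, u⁸, u⁹, u¹⁰, u¹¹, u¹², u¹³, u¹⁴, u¹⁵, u¹⁶}, of order 17.
Check: |G/G'| = 34/17 = 2 is the order of the abelianisation.

Answer: 17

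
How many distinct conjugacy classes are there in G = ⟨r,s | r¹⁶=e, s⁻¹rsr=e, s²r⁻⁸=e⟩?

The conjugacy classes (representative and size) are:
  [e] (size 1), [r] (size 2), [r¹⁴] (size 2), [r³] (size 2), [r¹²] (size 2), [r⁵] (size 2), [r¹⁰] (size 2), [r⁷] (size 2), [r⁸] (size 1), [r⁶s] (size 8), [r³s⁻¹] (size 8).
Class equation: 1 + 2 + 2 + 2 + 2 + 2 + 2 + 2 + 1 + 8 + 8 = 32 = |G|. So G has 11 conjugacy classes.

Answer: 11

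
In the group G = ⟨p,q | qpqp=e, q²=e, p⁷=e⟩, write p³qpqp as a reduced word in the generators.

Multiply left to right, reducing at each step:
  (p³) · q = p³q
  (p³q) · p = p²q
  (p²q) · q = p²
  (p²) · p = p³

Answer: p³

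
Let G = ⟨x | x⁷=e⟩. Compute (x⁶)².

Compute successive powers of (x⁶), reducing at each step:
  (x⁶)²: (x⁶) · x⁶ = x⁵

Answer: x⁵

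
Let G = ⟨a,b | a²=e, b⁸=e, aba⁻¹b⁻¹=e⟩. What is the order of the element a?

Compute successive powers until reaching e:
  a¹ = a, a² = e.
The smallest positive k with aᵏ = e is 2.

Answer: 2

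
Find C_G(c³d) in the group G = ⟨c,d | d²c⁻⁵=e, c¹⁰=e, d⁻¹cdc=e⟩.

⟨c³d⟩ ⊆ C_G(c³d) since powers of c³d commute with c³d; so |C_G(c³d)| ≥ |⟨c³d⟩| = 4.
By orbit–stabilizer, |C_G(c³d)| = |G| / |conj. class of c³d| = 20 / 5 = 4.
The 4 elements commuting with c³d are {e, c⁵, c³d, c³d⁻¹}.

Answer: {e, c⁵, c³d, c³d⁻¹}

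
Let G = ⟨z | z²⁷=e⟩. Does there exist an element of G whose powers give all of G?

|G| = 27. The element z has order 27 (its powers give 27 distinct elements), so ⟨z⟩ = G and G is cyclic.

Answer: Yes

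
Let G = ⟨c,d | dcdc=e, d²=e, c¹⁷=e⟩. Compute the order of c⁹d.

Compute successive powers until reaching e:
  (c⁹d)¹ = c⁹d, (c⁹d)² = e.
The smallest positive k with (c⁹d)ᵏ = e is 2.

Answer: 2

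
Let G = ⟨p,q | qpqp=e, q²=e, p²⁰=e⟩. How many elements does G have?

Enumerate words in the generators, reducing via the relations: the distinct elements are
  {e, p, q, pq, p², p³, p⁴, p⁵, p⁶, p⁷, p⁸, p⁹, p²q, p³q, p¹², p¹³, p¹¹, p¹⁰, p¹⁴, p¹⁵, p¹⁶, p¹⁷, p¹⁸, p¹⁹, p⁴q, p⁵q, p⁶q, p⁷q, p⁸q, p⁹q, p¹²q, p¹³q, p¹¹q, p¹⁰q, p¹⁴q, p¹⁵q, p¹⁶q, p¹⁷q, p¹⁸q, p¹⁹q}.
No further products give new elements, so |G| = 40.

Answer: 40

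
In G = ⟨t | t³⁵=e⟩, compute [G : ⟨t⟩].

First find ord(t) by computing successive powers:
  t¹ = t, t² = t², t³ = t³, t⁴ = t⁴, t⁵ = t⁵, t⁶ = t⁶, t⁷ = t⁷, t⁸ = t⁸, t⁹ = t⁹, t¹⁰ = t¹⁰, t¹¹ = t¹¹, t¹² = t¹², t¹³ = t¹³, t¹⁴ = t¹⁴, t¹⁵ = t¹⁵, t¹⁶ = t¹⁶, t¹⁷ = t¹⁷, t¹⁸ = t¹⁸, t¹⁹ = t¹⁹, t²⁰ = t²⁰, t²¹ = t²¹, t²² = t²², t²³ = t²³, t²⁴ = t²⁴, t²⁵ = t²⁵, t²⁶ = t²⁶, t²⁷ = t²⁷, t²⁸ = t²⁸, t²⁹ = t²⁹, t³⁰ = t³⁰, t³¹ = t³¹, t³² = t³², t³³ = t³³, t³⁴ = t³⁴, t³⁵ = e.
So |⟨t⟩| = ord(t) = 35. With |G| = 35, by Lagrange [G : ⟨t⟩] = 35/35 = 1.

Answer: 1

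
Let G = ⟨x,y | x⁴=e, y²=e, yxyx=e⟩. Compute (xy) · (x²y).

Compute (xy) · (x²y) by multiplying left to right and reducing via the relations at each step:
  (xy) · x² = x³y
  (x³y) · y = x³

Answer: x³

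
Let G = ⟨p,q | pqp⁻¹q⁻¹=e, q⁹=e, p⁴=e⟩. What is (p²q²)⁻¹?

The order of (p²q²) is 18 (smallest k with (p²q²)ᵏ = e), so (p²q²)⁻¹ = (p²q²)¹⁷ = p²q⁷.
Check: (p²q²) · (p²q⁷) → (p²q²) · p² = q²;   (q²) · q⁷ = e, giving e as required.

Answer: p²q⁷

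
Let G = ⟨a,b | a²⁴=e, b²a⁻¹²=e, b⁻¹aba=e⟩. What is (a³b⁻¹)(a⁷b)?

Compute (a³b⁻¹) · (a⁷b) by multiplying left to right and reducing via the relations at each step:
  (a³b⁻¹) · a⁷ = a⁸b
  (a⁸b) · b = a²⁰

Answer: a²⁰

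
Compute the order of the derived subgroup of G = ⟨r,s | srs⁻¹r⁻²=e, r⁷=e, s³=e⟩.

G' = [G, G] is generated by all commutators. The generator-pair commutators are: [r, s] = r⁶.
The subgroup they normally generate is {e, r, r², r³, r⁴, r⁵, r⁶}, of order 7.
Check: |G/G'| = 21/7 = 3 is the order of the abelianisation.

Answer: 7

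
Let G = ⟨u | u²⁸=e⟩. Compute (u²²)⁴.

Compute successive powers of (u²²), reducing at each step:
  (u²²)²: (u²²) · u²² = u¹⁶
  (u²²)³: (u¹⁶) · u²² = u¹⁰
  (u²²)⁴: (u¹⁰) · u²² = u⁴

Answer: u⁴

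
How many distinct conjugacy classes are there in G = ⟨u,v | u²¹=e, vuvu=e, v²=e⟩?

The conjugacy classes (representative and size) are:
  [e] (size 1), [u²⁰] (size 2), [u²] (size 2), [u³] (size 2), [u¹⁷] (size 2), [u⁵] (size 2), [u⁶] (size 2), [u⁷] (size 2), [u⁸] (size 2), [u⁹] (size 2), [u¹⁰] (size 2), [v] (size 21).
Class equation: 1 + 2 + 2 + 2 + 2 + 2 + 2 + 2 + 2 + 2 + 2 + 21 = 42 = |G|. So G has 12 conjugacy classes.

Answer: 12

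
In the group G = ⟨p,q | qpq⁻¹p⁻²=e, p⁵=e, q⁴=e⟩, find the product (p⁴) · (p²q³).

Compute (p⁴) · (p²q³) by multiplying left to right and reducing via the relations at each step:
  (p⁴) · p² = p
  p · q³ = pq³

Answer: pq³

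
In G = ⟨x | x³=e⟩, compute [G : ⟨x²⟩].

First find ord(x²) by computing successive powers:
  (x²)¹ = x², (x²)² = x, (x²)³ = e.
So |⟨x²⟩| = ord(x²) = 3. With |G| = 3, by Lagrange [G : ⟨x²⟩] = 3/3 = 1.

Answer: 1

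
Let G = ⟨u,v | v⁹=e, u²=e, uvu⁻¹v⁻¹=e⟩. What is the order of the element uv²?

Compute successive powers until reaching e:
  (uv²)¹ = uv², (uv²)² = v⁴, (uv²)³ = uv⁶, (uv²)⁴ = v⁸, (uv²)⁵ = uv, (uv²)⁶ = v³, (uv²)⁷ = uv⁵, (uv²)⁸ = v⁷, (uv²)⁹ = u, (uv²)¹⁰ = v², (uv²)¹¹ = uv⁴, (uv²)¹² = v⁶, (uv²)¹³ = uv⁸, (uv²)¹⁴ = v, (uv²)¹⁵ = uv³, (uv²)¹⁶ = v⁵, (uv²)¹⁷ = uv⁷, (uv²)¹⁸ = e.
The smallest positive k with (uv²)ᵏ = e is 18.

Answer: 18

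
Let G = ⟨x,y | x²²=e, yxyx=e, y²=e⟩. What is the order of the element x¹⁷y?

Compute successive powers until reaching e:
  (x¹⁷y)¹ = x¹⁷y, (x¹⁷y)² = e.
The smallest positive k with (x¹⁷y)ᵏ = e is 2.

Answer: 2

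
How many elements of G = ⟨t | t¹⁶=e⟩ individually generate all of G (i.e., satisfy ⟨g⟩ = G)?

G is cyclic of order 16. An element generates G iff its order is 16, and a cyclic group of order 16 has exactly φ(16) = 8 such elements.

Answer: 8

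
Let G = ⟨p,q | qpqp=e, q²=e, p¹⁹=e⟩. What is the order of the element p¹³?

Compute successive powers until reaching e:
  (p¹³)¹ = p¹³, (p¹³)² = p⁷, (p¹³)³ = p, (p¹³)⁴ = p¹⁴, (p¹³)⁵ = p⁸, (p¹³)⁶ = p², (p¹³)⁷ = p¹⁵, (p¹³)⁸ = p⁹, (p¹³)⁹ = p³, (p¹³)¹⁰ = p¹⁶, (p¹³)¹¹ = p¹⁰, (p¹³)¹² = p⁴, (p¹³)¹³ = p¹⁷, (p¹³)¹⁴ = p¹¹, (p¹³)¹⁵ = p⁵, (p¹³)¹⁶ = p¹⁸, (p¹³)¹⁷ = p¹², (p¹³)¹⁸ = p⁶, (p¹³)¹⁹ = e.
The smallest positive k with (p¹³)ᵏ = e is 19.

Answer: 19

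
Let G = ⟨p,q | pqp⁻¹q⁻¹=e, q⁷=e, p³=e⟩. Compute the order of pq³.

Compute successive powers until reaching e:
  (pq³)¹ = pq³, (pq³)² = p²q⁶, (pq³)³ = q², (pq³)⁴ = pq⁵, (pq³)⁵ = p²q, (pq³)⁶ = q⁴, (pq³)⁷ = p, (pq³)⁸ = p²q³, (pq³)⁹ = q⁶, (pq³)¹⁰ = pq², (pq³)¹¹ = p²q⁵, (pq³)¹² = q, (pq³)¹³ = pq⁴, (pq³)¹⁴ = p², (pq³)¹⁵ = q³, (pq³)¹⁶ = pq⁶, (pq³)¹⁷ = p²q², (pq³)¹⁸ = q⁵, (pq³)¹⁹ = pq, (pq³)²⁰ = p²q⁴, (pq³)²¹ = e.
The smallest positive k with (pq³)ᵏ = e is 21.

Answer: 21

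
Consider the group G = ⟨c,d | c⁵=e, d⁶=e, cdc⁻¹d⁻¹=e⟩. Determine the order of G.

Enumerate words in the generators, reducing via the relations: the distinct elements are
  {c, d, e, cd, c², c³, c⁴, d², d³, d⁴, d⁵, cd², cd³, cd⁴, cd⁵, c²d, c³d, c⁴d, c²d², c²d³, c²d⁴, c²d⁵, c³d², c³d³, c³d⁴, c³d⁵, c⁴d², c⁴d³, c⁴d⁴, c⁴d⁵}.
No further products give new elements, so |G| = 30.

Answer: 30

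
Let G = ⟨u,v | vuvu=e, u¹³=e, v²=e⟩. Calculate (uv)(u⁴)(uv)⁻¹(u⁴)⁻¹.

[(uv), (u⁴)] = (uv)·(u⁴)·(uv)⁻¹·(u⁴)⁻¹.
  (uv) · (u⁴) = u¹⁰v
  (u¹⁰v) · (uv) = u⁹
  (u⁹) · (u⁹) = u⁵

Answer: u⁵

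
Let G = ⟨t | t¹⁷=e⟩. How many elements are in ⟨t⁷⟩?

|⟨t⁷⟩| equals the order of t⁷. Compute successive powers until reaching e:
  (t⁷)¹ = t⁷, (t⁷)² = t¹⁴, (t⁷)³ = t⁴, (t⁷)⁴ = t¹¹, (t⁷)⁵ = t, (t⁷)⁶ = t⁸, (t⁷)⁷ = t¹⁵, (t⁷)⁸ = t⁵, (t⁷)⁹ = t¹², (t⁷)¹⁰ = t², (t⁷)¹¹ = t⁹, (t⁷)¹² = t¹⁶, (t⁷)¹³ = t⁶, (t⁷)¹⁴ = t¹³, (t⁷)¹⁵ = t³, (t⁷)¹⁶ = t¹⁰, (t⁷)¹⁷ = e.
The smallest positive k with (t⁷)ᵏ = e is 17, so |⟨t⁷⟩| = 17.

Answer: 17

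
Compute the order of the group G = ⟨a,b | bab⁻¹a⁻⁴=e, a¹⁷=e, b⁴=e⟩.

Enumerate words in the generators, reducing via the relations: the distinct elements are
  {a, b, e, ab, a², a³, a⁴, a⁵, a⁶, a⁷, a⁸, a⁹, b², b³, ab², ab³, a²b, a³b, a¹², a¹³, a¹¹, a¹⁰, a¹⁴, a¹⁵, a¹⁶, a⁴b, a⁵b, a⁶b, a⁷b, a⁸b, a⁹b, a²b², a²b³, a³b², a³b³, a¹²b, a¹³b, a¹¹b, a¹⁰b, a¹⁴b, a¹⁵b, a¹⁶b, a⁴b², a⁴b³, a⁵b², a⁵b³, a⁶b², a⁶b³, a⁷b², a⁷b³, a⁸b², a⁸b³, a⁹b², a⁹b³, a¹²b², a¹²b³, a¹³b², a¹³b³, a¹¹b², a¹¹b³, a¹⁰b², a¹⁰b³, a¹⁴b², a¹⁴b³, a¹⁵b², a¹⁵b³, a¹⁶b², a¹⁶b³}.
No further products give new elements, so |G| = 68.

Answer: 68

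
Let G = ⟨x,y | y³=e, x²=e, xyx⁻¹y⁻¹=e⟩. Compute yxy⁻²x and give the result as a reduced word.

Multiply left to right, reducing at each step:
  y · x = xy
  (xy) · y⁻² = xy²
  (xy²) · x = y²

Answer: y²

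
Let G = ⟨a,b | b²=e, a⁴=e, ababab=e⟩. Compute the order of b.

Compute successive powers until reaching e:
  b¹ = b, b² = e.
The smallest positive k with bᵏ = e is 2.

Answer: 2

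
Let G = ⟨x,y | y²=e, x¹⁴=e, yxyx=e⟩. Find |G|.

Enumerate words in the generators, reducing via the relations: the distinct elements are
  {e, x, y, xy, x², x³, x⁴, x⁵, x⁶, x⁷, x⁸, x⁹, x²y, x³y, x¹², x¹³, x¹¹, x¹⁰, x⁴y, x⁵y, x⁶y, x⁷y, x⁸y, x⁹y, x¹²y, x¹³y, x¹¹y, x¹⁰y}.
No further products give new elements, so |G| = 28.

Answer: 28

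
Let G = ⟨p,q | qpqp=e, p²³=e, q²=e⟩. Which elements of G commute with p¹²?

⟨p¹²⟩ ⊆ C_G(p¹²) since powers of p¹² commute with p¹²; so |C_G(p¹²)| ≥ |⟨p¹²⟩| = 23.
By orbit–stabilizer, |C_G(p¹²)| = |G| / |conj. class of p¹²| = 46 / 2 = 23.
The 23 elements commuting with p¹² are {e, p, p², p³, p⁴, p⁵, p⁶, p⁷, p⁸, p⁹, p¹⁰, p¹¹, p¹², p¹³, p¹⁴, p¹⁵, p¹⁶, p¹⁷, p¹⁸, p¹⁹, p²⁰, p²¹, p²²}.

Answer: {e, p, p², p³, p⁴, p⁵, p⁶, p⁷, p⁸, p⁹, p¹⁰, p¹¹, p¹², p¹³, p¹⁴, p¹⁵, p¹⁶, p¹⁷, p¹⁸, p¹⁹, p²⁰, p²¹, p²²}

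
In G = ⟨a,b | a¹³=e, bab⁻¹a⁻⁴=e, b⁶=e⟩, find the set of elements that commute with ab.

⟨ab⟩ ⊆ C_G(ab) since powers of ab commute with ab; so |C_G(ab)| ≥ |⟨ab⟩| = 6.
By orbit–stabilizer, |C_G(ab)| = |G| / |conj. class of ab| = 78 / 13 = 6.
The 6 elements commuting with ab are {e, ab, a³b⁵, a⁵b², a⁷b⁴, a⁸b³}.

Answer: {e, ab, a³b⁵, a⁵b², a⁷b⁴, a⁸b³}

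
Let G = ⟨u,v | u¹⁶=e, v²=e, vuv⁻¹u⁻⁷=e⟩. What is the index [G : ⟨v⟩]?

First find ord(v) by computing successive powers:
  v¹ = v, v² = e.
So |⟨v⟩| = ord(v) = 2. With |G| = 32, by Lagrange [G : ⟨v⟩] = 32/2 = 16.

Answer: 16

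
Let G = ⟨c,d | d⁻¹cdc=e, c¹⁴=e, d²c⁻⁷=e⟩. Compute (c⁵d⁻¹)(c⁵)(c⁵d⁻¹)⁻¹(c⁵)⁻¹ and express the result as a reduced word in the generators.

[(c⁵d⁻¹), (c⁵)] = (c⁵d⁻¹)·(c⁵)·(c⁵d⁻¹)⁻¹·(c⁵)⁻¹.
  (c⁵d⁻¹) · (c⁵) = d⁻¹
  (d⁻¹) · (c⁵d) = c⁹
  (c⁹) · (c⁹) = c⁴

Answer: c⁴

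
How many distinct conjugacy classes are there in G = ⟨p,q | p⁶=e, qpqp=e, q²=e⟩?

The conjugacy classes (representative and size) are:
  [e] (size 1), [p⁵] (size 2), [p⁴] (size 2), [p³] (size 1), [q] (size 3), [p³q] (size 3).
Class equation: 1 + 2 + 2 + 1 + 3 + 3 = 12 = |G|. So G has 6 conjugacy classes.

Answer: 6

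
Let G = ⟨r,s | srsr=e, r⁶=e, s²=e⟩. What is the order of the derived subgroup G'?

G' = [G, G] is generated by all commutators. The generator-pair commutators are: [r, s] = r².
The subgroup they normally generate is {e, r², r⁴}, of order 3.
Check: |G/G'| = 12/3 = 4 is the order of the abelianisation.

Answer: 3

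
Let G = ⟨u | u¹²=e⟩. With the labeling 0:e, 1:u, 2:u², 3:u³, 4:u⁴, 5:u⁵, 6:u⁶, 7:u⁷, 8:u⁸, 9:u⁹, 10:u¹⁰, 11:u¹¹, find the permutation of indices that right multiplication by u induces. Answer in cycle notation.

(0 1 2 3 4 5 6 7 8 9 10 11)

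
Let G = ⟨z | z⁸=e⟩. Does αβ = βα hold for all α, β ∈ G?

G has a single generator, so G is cyclic and hence abelian.

Answer: Yes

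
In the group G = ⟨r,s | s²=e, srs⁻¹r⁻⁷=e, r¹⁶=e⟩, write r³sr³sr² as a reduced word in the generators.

Multiply left to right, reducing at each step:
  (r³) · s = r³s
  (r³s) · r³ = r⁸s
  (r⁸s) · s = r⁸
  (r⁸) · r² = r¹⁰

Answer: r¹⁰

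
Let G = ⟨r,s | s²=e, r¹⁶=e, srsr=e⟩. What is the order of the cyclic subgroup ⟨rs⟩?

|⟨rs⟩| equals the order of rs. Compute successive powers until reaching e:
  (rs)¹ = rs, (rs)² = e.
The smallest positive k with (rs)ᵏ = e is 2, so |⟨rs⟩| = 2.

Answer: 2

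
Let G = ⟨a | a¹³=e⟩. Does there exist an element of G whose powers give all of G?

|G| = 13. The element a has order 13 (its powers give 13 distinct elements), so ⟨a⟩ = G and G is cyclic.

Answer: Yes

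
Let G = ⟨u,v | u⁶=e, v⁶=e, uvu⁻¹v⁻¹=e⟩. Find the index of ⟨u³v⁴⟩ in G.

First find ord(u³v⁴) by computing successive powers:
  (u³v⁴)¹ = u³v⁴, (u³v⁴)² = v², (u³v⁴)³ = u³, (u³v⁴)⁴ = v⁴, (u³v⁴)⁵ = u³v², (u³v⁴)⁶ = e.
So |⟨u³v⁴⟩| = ord(u³v⁴) = 6. With |G| = 36, by Lagrange [G : ⟨u³v⁴⟩] = 36/6 = 6.

Answer: 6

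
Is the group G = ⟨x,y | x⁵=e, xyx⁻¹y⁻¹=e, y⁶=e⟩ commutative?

Each pair of generators commutes: x·y = xy = y·x. Since the generators pairwise commute, every element of G commutes with every other, so G is abelian.

Answer: Yes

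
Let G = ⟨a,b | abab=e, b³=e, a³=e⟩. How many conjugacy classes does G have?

The conjugacy classes (representative and size) are:
  [e] (size 1), [ba²] (size 4), [b²a] (size 4), [a²b²] (size 3).
Class equation: 1 + 4 + 4 + 3 = 12 = |G|. So G has 4 conjugacy classes.

Answer: 4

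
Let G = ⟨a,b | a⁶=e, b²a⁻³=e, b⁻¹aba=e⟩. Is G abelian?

a·b = ab but b·a = a²b⁻¹, so a·b ≠ b·a and G is not abelian.

Answer: No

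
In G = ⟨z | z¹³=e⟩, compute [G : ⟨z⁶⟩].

First find ord(z⁶) by computing successive powers:
  (z⁶)¹ = z⁶, (z⁶)² = z¹², (z⁶)³ = z⁵, (z⁶)⁴ = z¹¹, (z⁶)⁵ = z⁴, (z⁶)⁶ = z¹⁰, (z⁶)⁷ = z³, (z⁶)⁸ = z⁹, (z⁶)⁹ = z², (z⁶)¹⁰ = z⁸, (z⁶)¹¹ = z, (z⁶)¹² = z⁷, (z⁶)¹³ = e.
So |⟨z⁶⟩| = ord(z⁶) = 13. With |G| = 13, by Lagrange [G : ⟨z⁶⟩] = 13/13 = 1.

Answer: 1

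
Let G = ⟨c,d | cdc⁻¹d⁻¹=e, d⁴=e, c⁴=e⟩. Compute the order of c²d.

Compute successive powers until reaching e:
  (c²d)¹ = c²d, (c²d)² = d², (c²d)³ = c²d³, (c²d)⁴ = e.
The smallest positive k with (c²d)ᵏ = e is 4.

Answer: 4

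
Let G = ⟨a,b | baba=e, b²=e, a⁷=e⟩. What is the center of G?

An element z ∈ Z(G) iff z commutes with every generator.
For example e is central: e·a = a = a·e; e·b = b = b·e.
Whereas a ∉ Z(G) since a·b = ab ≠ a⁶b = b·a.
Checking each of the 14 elements this way gives Z(G) = {e}, of order 1.

Answer: {e}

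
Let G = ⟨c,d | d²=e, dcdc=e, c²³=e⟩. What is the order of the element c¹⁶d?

Compute successive powers until reaching e:
  (c¹⁶d)¹ = c¹⁶d, (c¹⁶d)² = e.
The smallest positive k with (c¹⁶d)ᵏ = e is 2.

Answer: 2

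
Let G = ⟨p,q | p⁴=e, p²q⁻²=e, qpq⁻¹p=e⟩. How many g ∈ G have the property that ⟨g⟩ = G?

⟨g⟩ = G would require ord(g) = |G| = 8, but the maximum element order in G is 4 < 8. So G is not cyclic and no single element generates it: the count is 0.

Answer: 0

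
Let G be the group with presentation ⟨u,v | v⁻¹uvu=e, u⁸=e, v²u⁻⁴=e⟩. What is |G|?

Enumerate words in the generators, reducing via the relations: the distinct elements are
  {e, u, v, uv, u², u³, u⁴, u⁵, u⁶, u⁷, u²v, u³v, v⁻¹, uv⁻¹, u²v⁻¹, u³v⁻¹}.
No further products give new elements, so |G| = 16.

Answer: 16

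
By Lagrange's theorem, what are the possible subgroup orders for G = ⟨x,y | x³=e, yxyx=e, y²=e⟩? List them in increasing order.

|G| = 6 = 2 · 3. By Lagrange's theorem the order of any subgroup divides 6; the divisors of 6 are 1, 2, 3, 6.

Answer: 1, 2, 3, 6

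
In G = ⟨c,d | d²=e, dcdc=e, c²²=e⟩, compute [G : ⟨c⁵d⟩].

First find ord(c⁵d) by computing successive powers:
  (c⁵d)¹ = c⁵d, (c⁵d)² = e.
So |⟨c⁵d⟩| = ord(c⁵d) = 2. With |G| = 44, by Lagrange [G : ⟨c⁵d⟩] = 44/2 = 22.

Answer: 22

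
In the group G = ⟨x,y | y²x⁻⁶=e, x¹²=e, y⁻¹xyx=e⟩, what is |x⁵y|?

Compute successive powers until reaching e:
  (x⁵y)¹ = x⁵y, (x⁵y)² = x⁶, (x⁵y)³ = x⁵y⁻¹, (x⁵y)⁴ = e.
The smallest positive k with (x⁵y)ᵏ = e is 4.

Answer: 4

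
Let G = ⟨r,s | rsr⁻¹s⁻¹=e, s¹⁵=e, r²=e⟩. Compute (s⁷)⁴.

Compute successive powers of (s⁷), reducing at each step:
  (s⁷)²: (s⁷) · s⁷ = s¹⁴
  (s⁷)³: (s¹⁴) · s⁷ = s⁶
  (s⁷)⁴: (s⁶) · s⁷ = s¹³

Answer: s¹³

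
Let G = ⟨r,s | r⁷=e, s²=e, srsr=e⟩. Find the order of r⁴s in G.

Compute successive powers until reaching e:
  (r⁴s)¹ = r⁴s, (r⁴s)² = e.
The smallest positive k with (r⁴s)ᵏ = e is 2.

Answer: 2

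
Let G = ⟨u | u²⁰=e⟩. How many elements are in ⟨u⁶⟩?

|⟨u⁶⟩| equals the order of u⁶. Compute successive powers until reaching e:
  (u⁶)¹ = u⁶, (u⁶)² = u¹², (u⁶)³ = u¹⁸, (u⁶)⁴ = u⁴, (u⁶)⁵ = u¹⁰, (u⁶)⁶ = u¹⁶, (u⁶)⁷ = u², (u⁶)⁸ = u⁸, (u⁶)⁹ = u¹⁴, (u⁶)¹⁰ = e.
The smallest positive k with (u⁶)ᵏ = e is 10, so |⟨u⁶⟩| = 10.

Answer: 10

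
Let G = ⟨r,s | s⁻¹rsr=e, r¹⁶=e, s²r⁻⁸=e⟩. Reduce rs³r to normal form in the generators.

Multiply left to right, reducing at each step:
  r · s³ = rs⁻¹
  (rs⁻¹) · r = s⁻¹

Answer: s⁻¹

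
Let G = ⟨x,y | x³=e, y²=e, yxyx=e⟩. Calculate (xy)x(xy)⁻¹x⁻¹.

[(xy), x] = (xy)·x·(xy)⁻¹·x⁻¹.
  (xy) · x = y
  y · (xy) = x²
  (x²) · (x²) = x

Answer: x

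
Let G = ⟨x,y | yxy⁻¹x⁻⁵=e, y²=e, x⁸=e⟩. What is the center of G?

An element z ∈ Z(G) iff z commutes with every generator.
For example x² is central: (x²)·x = x³ = x·(x²); (x²)·y = x²y = y·(x²).
Whereas x ∉ Z(G) since x·y = xy ≠ x⁵y = y·x.
Checking each of the 16 elements this way gives Z(G) = {e, x², x⁴, x⁶}, of order 4.

Answer: {e, x², x⁴, x⁶}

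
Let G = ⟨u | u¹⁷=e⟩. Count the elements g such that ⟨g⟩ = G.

G is cyclic of order 17. An element generates G iff its order is 17, and a cyclic group of order 17 has exactly φ(17) = 16 such elements.

Answer: 16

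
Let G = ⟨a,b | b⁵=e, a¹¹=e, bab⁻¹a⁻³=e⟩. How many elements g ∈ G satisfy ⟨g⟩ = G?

⟨g⟩ = G would require ord(g) = |G| = 55, but the maximum element order in G is 11 < 55. So G is not cyclic and no single element generates it: the count is 0.

Answer: 0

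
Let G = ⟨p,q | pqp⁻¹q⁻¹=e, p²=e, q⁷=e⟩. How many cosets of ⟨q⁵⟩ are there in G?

First find ord(q⁵) by computing successive powers:
  (q⁵)¹ = q⁵, (q⁵)² = q³, (q⁵)³ = q, (q⁵)⁴ = q⁶, (q⁵)⁵ = q⁴, (q⁵)⁶ = q², (q⁵)⁷ = e.
So |⟨q⁵⟩| = ord(q⁵) = 7. With |G| = 14, by Lagrange [G : ⟨q⁵⟩] = 14/7 = 2.

Answer: 2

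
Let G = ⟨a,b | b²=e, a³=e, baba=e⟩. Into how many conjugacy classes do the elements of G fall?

The conjugacy classes (representative and size) are:
  [e] (size 1), [a] (size 2), [ab] (size 3).
Class equation: 1 + 2 + 3 = 6 = |G|. So G has 3 conjugacy classes.

Answer: 3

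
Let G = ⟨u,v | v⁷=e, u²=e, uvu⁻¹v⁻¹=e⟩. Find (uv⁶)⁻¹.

The order of (uv⁶) is 14 (smallest k with (uv⁶)ᵏ = e), so (uv⁶)⁻¹ = (uv⁶)¹³ = uv.
Check: (uv⁶) · (uv) → (uv⁶) · u = v⁶;   (v⁶) · v = e, giving e as required.

Answer: uv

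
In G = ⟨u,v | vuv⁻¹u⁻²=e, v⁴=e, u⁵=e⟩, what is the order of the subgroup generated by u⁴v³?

|⟨u⁴v³⟩| equals the order of u⁴v³. Compute successive powers until reaching e:
  (u⁴v³)¹ = u⁴v³, (u⁴v³)² = uv², (u⁴v³)³ = u²v, (u⁴v³)⁴ = e.
The smallest positive k with (u⁴v³)ᵏ = e is 4, so |⟨u⁴v³⟩| = 4.

Answer: 4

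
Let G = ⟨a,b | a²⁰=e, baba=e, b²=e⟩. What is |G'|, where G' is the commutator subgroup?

G' = [G, G] is generated by all commutators. The generator-pair commutators are: [a, b] = a².
The subgroup they normally generate is {e, a², a⁴, a⁶, a⁸, a¹⁰, a¹², a¹⁴, a¹⁶, a¹⁸}, of order 10.
Check: |G/G'| = 40/10 = 4 is the order of the abelianisation.

Answer: 10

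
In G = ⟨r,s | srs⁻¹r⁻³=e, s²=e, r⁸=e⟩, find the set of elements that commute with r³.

⟨r³⟩ ⊆ C_G(r³) since powers of r³ commute with r³; so |C_G(r³)| ≥ |⟨r³⟩| = 8.
By orbit–stabilizer, |C_G(r³)| = |G| / |conj. class of r³| = 16 / 2 = 8.
The 8 elements commuting with r³ are {e, r, r², r³, r⁴, r⁵, r⁶, r⁷}.

Answer: {e, r, r², r³, r⁴, r⁵, r⁶, r⁷}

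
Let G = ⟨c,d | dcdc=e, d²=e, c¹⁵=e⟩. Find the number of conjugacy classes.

The conjugacy classes (representative and size) are:
  [e] (size 1), [c¹⁴] (size 2), [c²] (size 2), [c³] (size 2), [c⁴] (size 2), [c¹⁰] (size 2), [c⁹] (size 2), [c⁷] (size 2), [c¹³d] (size 15).
Class equation: 1 + 2 + 2 + 2 + 2 + 2 + 2 + 2 + 15 = 30 = |G|. So G has 9 conjugacy classes.

Answer: 9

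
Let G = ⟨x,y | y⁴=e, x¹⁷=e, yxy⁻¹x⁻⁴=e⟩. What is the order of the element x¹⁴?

Compute successive powers until reaching e:
  (x¹⁴)¹ = x¹⁴, (x¹⁴)² = x¹¹, (x¹⁴)³ = x⁸, (x¹⁴)⁴ = x⁵, (x¹⁴)⁵ = x², (x¹⁴)⁶ = x¹⁶, (x¹⁴)⁷ = x¹³, (x¹⁴)⁸ = x¹⁰, (x¹⁴)⁹ = x⁷, (x¹⁴)¹⁰ = x⁴, (x¹⁴)¹¹ = x, (x¹⁴)¹² = x¹⁵, (x¹⁴)¹³ = x¹², (x¹⁴)¹⁴ = x⁹, (x¹⁴)¹⁵ = x⁶, (x¹⁴)¹⁶ = x³, (x¹⁴)¹⁷ = e.
The smallest positive k with (x¹⁴)ᵏ = e is 17.

Answer: 17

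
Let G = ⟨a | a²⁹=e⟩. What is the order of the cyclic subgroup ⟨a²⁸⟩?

|⟨a²⁸⟩| equals the order of a²⁸. Compute successive powers until reaching e:
  (a²⁸)¹ = a²⁸, (a²⁸)² = a²⁷, (a²⁸)³ = a²⁶, (a²⁸)⁴ = a²⁵, (a²⁸)⁵ = a²⁴, (a²⁸)⁶ = a²³, (a²⁸)⁷ = a²², (a²⁸)⁸ = a²¹, (a²⁸)⁹ = a²⁰, (a²⁸)¹⁰ = a¹⁹, (a²⁸)¹¹ = a¹⁸, (a²⁸)¹² = a¹⁷, (a²⁸)¹³ = a¹⁶, (a²⁸)¹⁴ = a¹⁵, (a²⁸)¹⁵ = a¹⁴, (a²⁸)¹⁶ = a¹³, (a²⁸)¹⁷ = a¹², (a²⁸)¹⁸ = a¹¹, (a²⁸)¹⁹ = a¹⁰, (a²⁸)²⁰ = a⁹, (a²⁸)²¹ = a⁸, (a²⁸)²² = a⁷, (a²⁸)²³ = a⁶, (a²⁸)²⁴ = a⁵, (a²⁸)²⁵ = a⁴, (a²⁸)²⁶ = a³, (a²⁸)²⁷ = a², (a²⁸)²⁸ = a, (a²⁸)²⁹ = e.
The smallest positive k with (a²⁸)ᵏ = e is 29, so |⟨a²⁸⟩| = 29.

Answer: 29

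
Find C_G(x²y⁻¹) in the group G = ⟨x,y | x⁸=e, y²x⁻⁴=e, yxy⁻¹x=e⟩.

⟨x²y⁻¹⟩ ⊆ C_G(x²y⁻¹) since powers of x²y⁻¹ commute with x²y⁻¹; so |C_G(x²y⁻¹)| ≥ |⟨x²y⁻¹⟩| = 4.
By orbit–stabilizer, |C_G(x²y⁻¹)| = |G| / |conj. class of x²y⁻¹| = 16 / 4 = 4.
The 4 elements commuting with x²y⁻¹ are {e, x⁴, x²y, x²y⁻¹}.

Answer: {e, x⁴, x²y, x²y⁻¹}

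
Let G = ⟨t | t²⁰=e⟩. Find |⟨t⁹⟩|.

|⟨t⁹⟩| equals the order of t⁹. Compute successive powers until reaching e:
  (t⁹)¹ = t⁹, (t⁹)² = t¹⁸, (t⁹)³ = t⁷, (t⁹)⁴ = t¹⁶, (t⁹)⁵ = t⁵, (t⁹)⁶ = t¹⁴, (t⁹)⁷ = t³, (t⁹)⁸ = t¹², (t⁹)⁹ = t, (t⁹)¹⁰ = t¹⁰, (t⁹)¹¹ = t¹⁹, (t⁹)¹² = t⁸, (t⁹)¹³ = t¹⁷, (t⁹)¹⁴ = t⁶, (t⁹)¹⁵ = t¹⁵, (t⁹)¹⁶ = t⁴, (t⁹)¹⁷ = t¹³, (t⁹)¹⁸ = t², (t⁹)¹⁹ = t¹¹, (t⁹)²⁰ = e.
The smallest positive k with (t⁹)ᵏ = e is 20, so |⟨t⁹⟩| = 20.

Answer: 20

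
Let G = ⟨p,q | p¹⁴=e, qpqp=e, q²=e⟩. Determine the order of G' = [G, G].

G' = [G, G] is generated by all commutators. The generator-pair commutators are: [p, q] = p².
The subgroup they normally generate is {e, p², p⁴, p⁶, p⁸, p¹⁰, p¹²}, of order 7.
Check: |G/G'| = 28/7 = 4 is the order of the abelianisation.

Answer: 7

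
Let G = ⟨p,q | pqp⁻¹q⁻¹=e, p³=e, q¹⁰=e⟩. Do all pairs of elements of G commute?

Each pair of generators commutes: p·q = pq = q·p. Since the generators pairwise commute, every element of G commutes with every other, so G is abelian.

Answer: Yes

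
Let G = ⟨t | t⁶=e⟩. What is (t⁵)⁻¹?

The order of (t⁵) is 6 (smallest k with (t⁵)ᵏ = e), so (t⁵)⁻¹ = (t⁵)⁵ = t.
Check: (t⁵) · t → (t⁵) · t = e, giving e as required.

Answer: t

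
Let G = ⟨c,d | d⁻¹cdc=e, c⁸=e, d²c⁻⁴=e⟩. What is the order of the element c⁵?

Compute successive powers until reaching e:
  (c⁵)¹ = c⁵, (c⁵)² = c², (c⁵)³ = c⁷, (c⁵)⁴ = c⁴, (c⁵)⁵ = c, (c⁵)⁶ = c⁶, (c⁵)⁷ = c³, (c⁵)⁸ = e.
The smallest positive k with (c⁵)ᵏ = e is 8.

Answer: 8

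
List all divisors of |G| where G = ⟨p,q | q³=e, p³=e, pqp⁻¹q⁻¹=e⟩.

|G| = 9 = 3². By Lagrange's theorem the order of any subgroup divides 9; the divisors of 9 are 1, 3, 9.

Answer: 1, 3, 9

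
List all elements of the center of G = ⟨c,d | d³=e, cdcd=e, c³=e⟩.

An element z ∈ Z(G) iff z commutes with every generator.
For example e is central: e·c = c = c·e; e·d = d = d·e.
Whereas c ∉ Z(G) since c·d = cd ≠ c²d² = d·c.
Checking each of the 12 elements this way gives Z(G) = {e}, of order 1.

Answer: {e}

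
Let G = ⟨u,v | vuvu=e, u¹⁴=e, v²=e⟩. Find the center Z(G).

An element z ∈ Z(G) iff z commutes with every generator.
For example u⁷ is central: (u⁷)·u = u⁸ = u·(u⁷); (u⁷)·v = u⁷v = v·(u⁷).
Whereas u ∉ Z(G) since u·v = uv ≠ u¹³v = v·u.
Checking each of the 28 elements this way gives Z(G) = {e, u⁷}, of order 2.

Answer: {e, u⁷}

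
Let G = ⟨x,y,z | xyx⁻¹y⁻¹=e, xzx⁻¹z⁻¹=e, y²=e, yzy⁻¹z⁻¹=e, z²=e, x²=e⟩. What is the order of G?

Enumerate words in the generators, reducing via the relations: the distinct elements are
  {e, x, y, z, xy, xz, yz, xyz}.
No further products give new elements, so |G| = 8.

Answer: 8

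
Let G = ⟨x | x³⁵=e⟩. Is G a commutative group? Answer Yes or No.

G has a single generator, so G is cyclic and hence abelian.

Answer: Yes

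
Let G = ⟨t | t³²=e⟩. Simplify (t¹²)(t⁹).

Compute (t¹²) · (t⁹) by multiplying left to right and reducing via the relations at each step:
  (t¹²) · t⁹ = t²¹

Answer: t²¹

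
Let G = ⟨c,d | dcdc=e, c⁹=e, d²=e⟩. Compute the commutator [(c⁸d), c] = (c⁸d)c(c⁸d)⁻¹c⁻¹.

[(c⁸d), c] = (c⁸d)·c·(c⁸d)⁻¹·c⁻¹.
  (c⁸d) · c = c⁷d
  (c⁷d) · (c⁸d) = c⁸
  (c⁸) · (c⁸) = c⁷

Answer: c⁷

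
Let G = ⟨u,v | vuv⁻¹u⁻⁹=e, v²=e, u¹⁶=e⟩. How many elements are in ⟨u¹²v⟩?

|⟨u¹²v⟩| equals the order of u¹²v. Compute successive powers until reaching e:
  (u¹²v)¹ = u¹²v, (u¹²v)² = u⁸, (u¹²v)³ = u⁴v, (u¹²v)⁴ = e.
The smallest positive k with (u¹²v)ᵏ = e is 4, so |⟨u¹²v⟩| = 4.

Answer: 4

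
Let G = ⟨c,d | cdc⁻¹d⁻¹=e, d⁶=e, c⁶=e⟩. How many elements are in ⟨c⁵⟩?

|⟨c⁵⟩| equals the order of c⁵. Compute successive powers until reaching e:
  (c⁵)¹ = c⁵, (c⁵)² = c⁴, (c⁵)³ = c³, (c⁵)⁴ = c², (c⁵)⁵ = c, (c⁵)⁶ = e.
The smallest positive k with (c⁵)ᵏ = e is 6, so |⟨c⁵⟩| = 6.

Answer: 6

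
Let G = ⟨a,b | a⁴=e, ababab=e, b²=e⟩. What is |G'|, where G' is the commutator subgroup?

G' = [G, G] is generated by all commutators. The generator-pair commutators are: [a, b] = a²ba.
The subgroup they normally generate is {e, a², ab, ba³, a²ba, a³b, a²ba³, ba, aba², ba²b, a²ba²b, a³ba²}, of order 12.
Check: |G/G'| = 24/12 = 2 is the order of the abelianisation.

Answer: 12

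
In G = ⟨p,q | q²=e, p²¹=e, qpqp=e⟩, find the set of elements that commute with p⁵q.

⟨p⁵q⟩ ⊆ C_G(p⁵q) since powers of p⁵q commute with p⁵q; so |C_G(p⁵q)| ≥ |⟨p⁵q⟩| = 2.
By orbit–stabilizer, |C_G(p⁵q)| = |G| / |conj. class of p⁵q| = 42 / 21 = 2.
The 2 elements commuting with p⁵q are {e, p⁵q}.

Answer: {e, p⁵q}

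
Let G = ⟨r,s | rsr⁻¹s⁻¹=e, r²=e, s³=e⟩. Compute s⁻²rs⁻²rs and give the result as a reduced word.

Multiply left to right, reducing at each step:
  s · r = rs
  (rs) · s⁻² = rs²
  (rs²) · r = s²
  (s²) · s = e

Answer: e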